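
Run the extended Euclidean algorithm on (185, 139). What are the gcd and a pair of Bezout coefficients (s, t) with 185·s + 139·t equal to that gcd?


Euclidean algorithm on (185, 139) — divide until remainder is 0:
  185 = 1 · 139 + 46
  139 = 3 · 46 + 1
  46 = 46 · 1 + 0
gcd(185, 139) = 1.
Track Bezout coefficients alongside the remainders: start with r₀ = 185 = a·1 + b·0 (s = 1, t = 0) and r₁ = 139 = a·0 + b·1 (s = 0, t = 1); each new remainder r_{k+1} = r_{k-1} − q_k·r_k inherits s_{k+1} = s_{k-1} − q_k·s_k, t_{k+1} = t_{k-1} − q_k·t_k, so r_k = a·s_k + b·t_k at every step:
  q = 1: r = 46, s = 1 − 1·0 = 1, t = 0 − 1·1 = -1  (check: 185·1 + 139·(-1) = 46)
  q = 3: r = 1, s = 0 − 3·1 = -3, t = 1 − 3·(-1) = 4  (check: 185·(-3) + 139·4 = 1)
The row with r = 1 (the gcd) gives the Bezout coefficients s = -3, t = 4.
Result: 185 · (-3) + 139 · (4) = 1.

gcd(185, 139) = 1; s = -3, t = 4 (check: 185·(-3) + 139·4 = 1).


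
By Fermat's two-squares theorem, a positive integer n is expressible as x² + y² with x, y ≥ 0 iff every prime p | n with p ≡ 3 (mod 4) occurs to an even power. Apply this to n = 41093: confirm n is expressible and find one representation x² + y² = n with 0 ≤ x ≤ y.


Step 1: Factor n = 41093 = 13 · 29 · 109.
Step 2: Check the mod-4 condition on each prime factor: 13 ≡ 1 (mod 4), exponent 1; 29 ≡ 1 (mod 4), exponent 1; 109 ≡ 1 (mod 4), exponent 1.
All primes ≡ 3 (mod 4) appear to even exponent (or don't appear), so by the two-squares theorem n IS expressible as a sum of two squares.
Step 3: Build a representation. Here n = 13 · 29 · 109 is a product of primes ≡ 1 (mod 4). Each prime p ≡ 1 (mod 4) is itself a sum of two squares; find a² by testing p − a² for a perfect square:
  13: 13 − 1² = 12, 13 − 2² = 9 = 3² ⇒ 13 = 2² + 3².
  29: 29 − 1² = 28, 29 − 2² = 25 = 5² ⇒ 29 = 2² + 5².
  109: 109 − 1² = 108, 109 − 2² = 105, 109 − 3² = 100 = 10² ⇒ 109 = 3² + 10².
  Combine using the Brahmagupta–Fibonacci identity (a² + b²)(c² + d²) = (ac − bd)² + (ad + bc)² = (ac + bd)² + (ad − bc)²:
  13 · 29 = 377: from (2² + 3²)(2² + 5²), take (2·2 − 3·5, 2·5 + 3·2) = (4 − 15, 10 + 6) = (-11, 16); dropping signs (only squares matter) gives (11, 16); check 11² + 16² = 121 + 256 = 377 ✓.
  377 · 109 = 41093: from (11² + 16²)(3² + 10²), take (11·3 − 16·10, 11·10 + 16·3) = (33 − 160, 110 + 48) = (-127, 158); dropping signs (only squares matter) gives (127, 158); check 127² + 158² = 16129 + 24964 = 41093 ✓.
Step 4: Order so x ≤ y and verify: 127² + 158² = 16129 + 24964 = 41093 = n. ✓

n = 41093 = 127² + 158² (one valid representation with x ≤ y).


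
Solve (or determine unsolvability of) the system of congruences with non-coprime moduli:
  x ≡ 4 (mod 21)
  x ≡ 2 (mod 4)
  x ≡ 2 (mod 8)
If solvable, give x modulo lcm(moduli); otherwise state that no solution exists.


Moduli 21, 4, 8 are not pairwise coprime, so CRT works modulo lcm(m_i) when all pairwise compatibility conditions hold.
Pairwise compatibility: gcd(m_i, m_j) must divide a_i - a_j for every pair.
Merge one congruence at a time:
  Start: x ≡ 4 (mod 21).
  Combine with x ≡ 2 (mod 4): gcd(21, 4) = 1; 2 - 4 = -2, which IS divisible by 1, so compatible.
    Write x = 4 + 21·t and substitute into x ≡ 2 (mod 4): 21·t ≡ 2 − 4 = -2 (mod 4).
    Reduce coefficients mod 4: 1·t ≡ 2 (mod 4).
    So t ≡ 2 (mod 4).
    Then x = 4 + 21·2 = 46, valid modulo lcm(21, 4) = 84: x ≡ 46 (mod 84).
  Combine with x ≡ 2 (mod 8): gcd(84, 8) = 4; 2 - 46 = -44, which IS divisible by 4, so compatible.
    Write x = 46 + 84·t and substitute into x ≡ 2 (mod 8): 84·t ≡ 2 − 46 = -44 (mod 8).
    Divide the congruence (and modulus) by g = 4: 21·t ≡ -11 (mod 2).
    Reduce coefficients mod 2: 1·t ≡ 1 (mod 2).
    So t ≡ 1 (mod 2).
    Then x = 46 + 84·1 = 130, valid modulo lcm(84, 8) = 168: x ≡ 130 (mod 168).
Verify: 130 mod 21 = 4, 130 mod 4 = 2, 130 mod 8 = 2.

x ≡ 130 (mod 168).


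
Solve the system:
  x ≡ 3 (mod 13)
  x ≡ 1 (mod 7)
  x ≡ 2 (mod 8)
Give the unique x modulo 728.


Moduli 13, 7, 8 are pairwise coprime; by CRT there is a unique solution modulo M = 13 · 7 · 8 = 728.
Solve pairwise, accumulating the modulus:
  Start with x ≡ 3 (mod 13).
  Combine with x ≡ 1 (mod 7): since gcd(13, 7) = 1, we get a unique residue mod 91.
    Write x = 3 + 13·t and substitute into x ≡ 1 (mod 7): 13·t ≡ 1 − 3 = -2 (mod 7).
    Reduce coefficients mod 7: 6·t ≡ 5 (mod 7).
    The inverse of 6 mod 7 is 6 (since 6·6 = 36 = 5·7 + 1), so t ≡ 6·5 = 30 ≡ 2 (mod 7).
    Then x = 3 + 13·2 = 29, valid modulo lcm(13, 7) = 91: x ≡ 29 (mod 91).
  Combine with x ≡ 2 (mod 8): since gcd(91, 8) = 1, we get a unique residue mod 728.
    Write x = 29 + 91·t and substitute into x ≡ 2 (mod 8): 91·t ≡ 2 − 29 = -27 (mod 8).
    Reduce coefficients mod 8: 3·t ≡ 5 (mod 8).
    The inverse of 3 mod 8 is 3 (since 3·3 = 9 = 1·8 + 1), so t ≡ 3·5 = 15 ≡ 7 (mod 8).
    Then x = 29 + 91·7 = 666, valid modulo lcm(91, 8) = 728: x ≡ 666 (mod 728).
Verify: 666 mod 13 = 3 ✓, 666 mod 7 = 1 ✓, 666 mod 8 = 2 ✓.

x ≡ 666 (mod 728).


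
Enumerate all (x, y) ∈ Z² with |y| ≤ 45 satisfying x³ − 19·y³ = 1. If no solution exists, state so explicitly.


The equation is x³ - 19y³ = 1. For fixed y, x³ = 19·y³ + 1, so a solution requires the RHS to be a perfect cube.
Strategy: iterate y from -45 to 45, compute RHS = 19·y³ + 1, and check whether it is a (positive or negative) perfect cube.
Check small values of y:
  y = 0: RHS = 1 = (1)³ ⇒ x = 1 works.
  y = 1: RHS = 20 is not a perfect cube.
  y = -1: RHS = -18 is not a perfect cube.
  y = 2: RHS = 153 is not a perfect cube.
  y = -2: RHS = -151 is not a perfect cube.
  y = 3: RHS = 514 is not a perfect cube.
  y = -3: RHS = -512 = (-8)³ ⇒ x = -8 works.
Continuing the search up to |y| = 45 finds no further solutions beyond those listed.
Collected solutions: (1, 0), (-8, -3).

Solutions (with |y| ≤ 45): (1, 0), (-8, -3).


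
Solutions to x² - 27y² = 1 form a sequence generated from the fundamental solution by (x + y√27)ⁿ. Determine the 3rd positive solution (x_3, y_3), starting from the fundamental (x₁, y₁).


Step 1: Find the fundamental solution (x₁, y₁) of x² - 27y² = 1.
  Expand √27 as a continued fraction. a₀ = ⌊√27⌋ = 5; iterate m_{k+1} = d_k·a_k − m_k, d_{k+1} = (27 − m_{k+1}²)/d_k, a_{k+1} = ⌊(a₀ + m_{k+1})/d_{k+1}⌋ (starting m₀ = 0, d₀ = 1), with convergents p_k = a_k·p_{k-1} + p_{k-2}, q_k = a_k·q_{k-1} + q_{k-2} (p₋₁ = 1, q₋₁ = 0):
  k = 0: a₀ = 5; p₀/q₀ = 5/1; p₀² − 27·q₀² = 25 − 27 = -2.
  k = 1: m = 5, d = 2, a = ⌊(5 + 5)/2⌋ = 5; p/q = (5·5 + 1)/(5·1 + 0) = 26/5; p² − 27·q² = 676 − 675 = 1.
  The first convergent with p² − 27·q² = 1 gives the fundamental solution (x₁, y₁) = (26, 5).
Step 2: Apply the recurrence (x_{n+1}, y_{n+1}) = (x₁x_n + 27y₁y_n, x₁y_n + y₁x_n) repeatedly.
  From (x_1, y_1) = (26, 5): x_2 = 26·26 + 27·5·5 = 1351; y_2 = 26·5 + 5·26 = 260.
  From (x_2, y_2) = (1351, 260): x_3 = 26·1351 + 27·5·260 = 70226; y_3 = 26·260 + 5·1351 = 13515.
Step 3: Verify x_3² - 27·y_3² = 4931691076 - 4931691075 = 1 (should be 1). ✓

(x_1, y_1) = (26, 5); (x_3, y_3) = (70226, 13515).


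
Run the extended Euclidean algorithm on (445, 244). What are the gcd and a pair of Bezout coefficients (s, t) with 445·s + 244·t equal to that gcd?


Euclidean algorithm on (445, 244) — divide until remainder is 0:
  445 = 1 · 244 + 201
  244 = 1 · 201 + 43
  201 = 4 · 43 + 29
  43 = 1 · 29 + 14
  29 = 2 · 14 + 1
  14 = 14 · 1 + 0
gcd(445, 244) = 1.
Track Bezout coefficients alongside the remainders: start with r₀ = 445 = a·1 + b·0 (s = 1, t = 0) and r₁ = 244 = a·0 + b·1 (s = 0, t = 1); each new remainder r_{k+1} = r_{k-1} − q_k·r_k inherits s_{k+1} = s_{k-1} − q_k·s_k, t_{k+1} = t_{k-1} − q_k·t_k, so r_k = a·s_k + b·t_k at every step:
  q = 1: r = 201, s = 1 − 1·0 = 1, t = 0 − 1·1 = -1  (check: 445·1 + 244·(-1) = 201)
  q = 1: r = 43, s = 0 − 1·1 = -1, t = 1 − 1·(-1) = 2  (check: 445·(-1) + 244·2 = 43)
  q = 4: r = 29, s = 1 − 4·(-1) = 5, t = -1 − 4·2 = -9  (check: 445·5 + 244·(-9) = 29)
  q = 1: r = 14, s = -1 − 1·5 = -6, t = 2 − 1·(-9) = 11  (check: 445·(-6) + 244·11 = 14)
  q = 2: r = 1, s = 5 − 2·(-6) = 17, t = -9 − 2·11 = -31  (check: 445·17 + 244·(-31) = 1)
The row with r = 1 (the gcd) gives the Bezout coefficients s = 17, t = -31.
Result: 445 · (17) + 244 · (-31) = 1.

gcd(445, 244) = 1; s = 17, t = -31 (check: 445·17 + 244·(-31) = 1).


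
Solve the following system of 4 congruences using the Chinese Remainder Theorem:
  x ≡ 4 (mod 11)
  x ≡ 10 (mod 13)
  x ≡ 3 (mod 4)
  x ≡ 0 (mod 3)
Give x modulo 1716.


Product of moduli M = 11 · 13 · 4 · 3 = 1716.
Merge one congruence at a time:
  Start: x ≡ 4 (mod 11).
  Combine with x ≡ 10 (mod 13); new modulus lcm = 143.
    Write x = 4 + 11·t and substitute into x ≡ 10 (mod 13): 11·t ≡ 10 − 4 = 6 (mod 13).
    The inverse of 11 mod 13 is 6 (since 11·6 = 66 = 5·13 + 1), so t ≡ 6·6 = 36 ≡ 10 (mod 13).
    Then x = 4 + 11·10 = 114, valid modulo lcm(11, 13) = 143: x ≡ 114 (mod 143).
  Combine with x ≡ 3 (mod 4); new modulus lcm = 572.
    Write x = 114 + 143·t and substitute into x ≡ 3 (mod 4): 143·t ≡ 3 − 114 = -111 (mod 4).
    Reduce coefficients mod 4: 3·t ≡ 1 (mod 4).
    The inverse of 3 mod 4 is 3 (since 3·3 = 9 = 2·4 + 1), so t ≡ 3·1 = 3 ≡ 3 (mod 4).
    Then x = 114 + 143·3 = 543, valid modulo lcm(143, 4) = 572: x ≡ 543 (mod 572).
  Combine with x ≡ 0 (mod 3); new modulus lcm = 1716.
    Write x = 543 + 572·t and substitute into x ≡ 0 (mod 3): 572·t ≡ 0 − 543 = -543 (mod 3).
    Reduce coefficients mod 3: 2·t ≡ 0 (mod 3).
    The inverse of 2 mod 3 is 2 (since 2·2 = 4 = 1·3 + 1), so t ≡ 2·0 = 0 ≡ 0 (mod 3).
    Then x = 543 + 572·0 = 543, valid modulo lcm(572, 3) = 1716: x ≡ 543 (mod 1716).
Verify against each original: 543 mod 11 = 4, 543 mod 13 = 10, 543 mod 4 = 3, 543 mod 3 = 0.

x ≡ 543 (mod 1716).


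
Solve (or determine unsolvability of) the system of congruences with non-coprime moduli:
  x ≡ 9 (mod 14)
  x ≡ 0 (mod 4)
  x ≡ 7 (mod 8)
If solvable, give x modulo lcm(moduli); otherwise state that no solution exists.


Moduli 14, 4, 8 are not pairwise coprime, so CRT works modulo lcm(m_i) when all pairwise compatibility conditions hold.
Pairwise compatibility: gcd(m_i, m_j) must divide a_i - a_j for every pair.
Merge one congruence at a time:
  Start: x ≡ 9 (mod 14).
  Combine with x ≡ 0 (mod 4): gcd(14, 4) = 2, and 0 - 9 = -9 is NOT divisible by 2.
    ⇒ system is inconsistent (no integer solution).

No solution (the system is inconsistent).


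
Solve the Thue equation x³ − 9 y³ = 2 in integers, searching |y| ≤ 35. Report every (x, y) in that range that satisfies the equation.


The equation is x³ - 9y³ = 2. For fixed y, x³ = 9·y³ + 2, so a solution requires the RHS to be a perfect cube.
Strategy: iterate y from -35 to 35, compute RHS = 9·y³ + 2, and check whether it is a (positive or negative) perfect cube.
Check small values of y:
  y = 0: RHS = 2 is not a perfect cube.
  y = 1: RHS = 11 is not a perfect cube.
  y = -1: RHS = -7 is not a perfect cube.
  y = 2: RHS = 74 is not a perfect cube.
  y = -2: RHS = -70 is not a perfect cube.
  y = 3: RHS = 245 is not a perfect cube.
  y = -3: RHS = -241 is not a perfect cube.
Continuing the search up to |y| = 35 finds no solutions either.
No (x, y) in the scanned range satisfies the equation.

No integer solutions with |y| ≤ 35.


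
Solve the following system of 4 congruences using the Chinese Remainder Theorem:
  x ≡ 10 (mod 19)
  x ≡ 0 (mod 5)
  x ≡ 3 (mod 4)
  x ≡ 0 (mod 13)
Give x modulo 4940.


Product of moduli M = 19 · 5 · 4 · 13 = 4940.
Merge one congruence at a time:
  Start: x ≡ 10 (mod 19).
  Combine with x ≡ 0 (mod 5); new modulus lcm = 95.
    Write x = 10 + 19·t and substitute into x ≡ 0 (mod 5): 19·t ≡ 0 − 10 = -10 (mod 5).
    Reduce coefficients mod 5: 4·t ≡ 0 (mod 5).
    The inverse of 4 mod 5 is 4 (since 4·4 = 16 = 3·5 + 1), so t ≡ 4·0 = 0 ≡ 0 (mod 5).
    Then x = 10 + 19·0 = 10, valid modulo lcm(19, 5) = 95: x ≡ 10 (mod 95).
  Combine with x ≡ 3 (mod 4); new modulus lcm = 380.
    Write x = 10 + 95·t and substitute into x ≡ 3 (mod 4): 95·t ≡ 3 − 10 = -7 (mod 4).
    Reduce coefficients mod 4: 3·t ≡ 1 (mod 4).
    The inverse of 3 mod 4 is 3 (since 3·3 = 9 = 2·4 + 1), so t ≡ 3·1 = 3 ≡ 3 (mod 4).
    Then x = 10 + 95·3 = 295, valid modulo lcm(95, 4) = 380: x ≡ 295 (mod 380).
  Combine with x ≡ 0 (mod 13); new modulus lcm = 4940.
    Write x = 295 + 380·t and substitute into x ≡ 0 (mod 13): 380·t ≡ 0 − 295 = -295 (mod 13).
    Reduce coefficients mod 13: 3·t ≡ 4 (mod 13).
    The inverse of 3 mod 13 is 9 (since 3·9 = 27 = 2·13 + 1), so t ≡ 9·4 = 36 ≡ 10 (mod 13).
    Then x = 295 + 380·10 = 4095, valid modulo lcm(380, 13) = 4940: x ≡ 4095 (mod 4940).
Verify against each original: 4095 mod 19 = 10, 4095 mod 5 = 0, 4095 mod 4 = 3, 4095 mod 13 = 0.

x ≡ 4095 (mod 4940).


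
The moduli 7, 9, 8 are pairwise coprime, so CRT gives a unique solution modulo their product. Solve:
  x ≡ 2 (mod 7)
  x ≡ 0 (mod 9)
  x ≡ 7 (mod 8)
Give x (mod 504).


Moduli 7, 9, 8 are pairwise coprime; by CRT there is a unique solution modulo M = 7 · 9 · 8 = 504.
Solve pairwise, accumulating the modulus:
  Start with x ≡ 2 (mod 7).
  Combine with x ≡ 0 (mod 9): since gcd(7, 9) = 1, we get a unique residue mod 63.
    Write x = 2 + 7·t and substitute into x ≡ 0 (mod 9): 7·t ≡ 0 − 2 = -2 (mod 9).
    Reduce coefficients mod 9: 7·t ≡ 7 (mod 9).
    The inverse of 7 mod 9 is 4 (since 7·4 = 28 = 3·9 + 1), so t ≡ 4·7 = 28 ≡ 1 (mod 9).
    Then x = 2 + 7·1 = 9, valid modulo lcm(7, 9) = 63: x ≡ 9 (mod 63).
  Combine with x ≡ 7 (mod 8): since gcd(63, 8) = 1, we get a unique residue mod 504.
    Write x = 9 + 63·t and substitute into x ≡ 7 (mod 8): 63·t ≡ 7 − 9 = -2 (mod 8).
    Reduce coefficients mod 8: 7·t ≡ 6 (mod 8).
    The inverse of 7 mod 8 is 7 (since 7·7 = 49 = 6·8 + 1), so t ≡ 7·6 = 42 ≡ 2 (mod 8).
    Then x = 9 + 63·2 = 135, valid modulo lcm(63, 8) = 504: x ≡ 135 (mod 504).
Verify: 135 mod 7 = 2 ✓, 135 mod 9 = 0 ✓, 135 mod 8 = 7 ✓.

x ≡ 135 (mod 504).


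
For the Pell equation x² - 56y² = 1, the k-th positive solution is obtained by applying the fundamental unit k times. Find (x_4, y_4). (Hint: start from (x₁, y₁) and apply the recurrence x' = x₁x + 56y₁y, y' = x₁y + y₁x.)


Step 1: Find the fundamental solution (x₁, y₁) of x² - 56y² = 1.
  Expand √56 as a continued fraction. a₀ = ⌊√56⌋ = 7; iterate m_{k+1} = d_k·a_k − m_k, d_{k+1} = (56 − m_{k+1}²)/d_k, a_{k+1} = ⌊(a₀ + m_{k+1})/d_{k+1}⌋ (starting m₀ = 0, d₀ = 1), with convergents p_k = a_k·p_{k-1} + p_{k-2}, q_k = a_k·q_{k-1} + q_{k-2} (p₋₁ = 1, q₋₁ = 0):
  k = 0: a₀ = 7; p₀/q₀ = 7/1; p₀² − 56·q₀² = 49 − 56 = -7.
  k = 1: m = 7, d = 7, a = ⌊(7 + 7)/7⌋ = 2; p/q = (2·7 + 1)/(2·1 + 0) = 15/2; p² − 56·q² = 225 − 224 = 1.
  The first convergent with p² − 56·q² = 1 gives the fundamental solution (x₁, y₁) = (15, 2).
Step 2: Apply the recurrence (x_{n+1}, y_{n+1}) = (x₁x_n + 56y₁y_n, x₁y_n + y₁x_n) repeatedly.
  From (x_1, y_1) = (15, 2): x_2 = 15·15 + 56·2·2 = 449; y_2 = 15·2 + 2·15 = 60.
  From (x_2, y_2) = (449, 60): x_3 = 15·449 + 56·2·60 = 13455; y_3 = 15·60 + 2·449 = 1798.
  From (x_3, y_3) = (13455, 1798): x_4 = 15·13455 + 56·2·1798 = 403201; y_4 = 15·1798 + 2·13455 = 53880.
Step 3: Verify x_4² - 56·y_4² = 162571046401 - 162571046400 = 1 (should be 1). ✓

(x_1, y_1) = (15, 2); (x_4, y_4) = (403201, 53880).


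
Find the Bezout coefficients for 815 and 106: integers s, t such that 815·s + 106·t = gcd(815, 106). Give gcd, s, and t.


Euclidean algorithm on (815, 106) — divide until remainder is 0:
  815 = 7 · 106 + 73
  106 = 1 · 73 + 33
  73 = 2 · 33 + 7
  33 = 4 · 7 + 5
  7 = 1 · 5 + 2
  5 = 2 · 2 + 1
  2 = 2 · 1 + 0
gcd(815, 106) = 1.
Track Bezout coefficients alongside the remainders: start with r₀ = 815 = a·1 + b·0 (s = 1, t = 0) and r₁ = 106 = a·0 + b·1 (s = 0, t = 1); each new remainder r_{k+1} = r_{k-1} − q_k·r_k inherits s_{k+1} = s_{k-1} − q_k·s_k, t_{k+1} = t_{k-1} − q_k·t_k, so r_k = a·s_k + b·t_k at every step:
  q = 7: r = 73, s = 1 − 7·0 = 1, t = 0 − 7·1 = -7  (check: 815·1 + 106·(-7) = 73)
  q = 1: r = 33, s = 0 − 1·1 = -1, t = 1 − 1·(-7) = 8  (check: 815·(-1) + 106·8 = 33)
  q = 2: r = 7, s = 1 − 2·(-1) = 3, t = -7 − 2·8 = -23  (check: 815·3 + 106·(-23) = 7)
  q = 4: r = 5, s = -1 − 4·3 = -13, t = 8 − 4·(-23) = 100  (check: 815·(-13) + 106·100 = 5)
  q = 1: r = 2, s = 3 − 1·(-13) = 16, t = -23 − 1·100 = -123  (check: 815·16 + 106·(-123) = 2)
  q = 2: r = 1, s = -13 − 2·16 = -45, t = 100 − 2·(-123) = 346  (check: 815·(-45) + 106·346 = 1)
The row with r = 1 (the gcd) gives the Bezout coefficients s = -45, t = 346.
Result: 815 · (-45) + 106 · (346) = 1.

gcd(815, 106) = 1; s = -45, t = 346 (check: 815·(-45) + 106·346 = 1).


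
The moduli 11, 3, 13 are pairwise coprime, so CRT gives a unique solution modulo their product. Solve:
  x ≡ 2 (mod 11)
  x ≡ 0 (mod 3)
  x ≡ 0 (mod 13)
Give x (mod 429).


Moduli 11, 3, 13 are pairwise coprime; by CRT there is a unique solution modulo M = 11 · 3 · 13 = 429.
Solve pairwise, accumulating the modulus:
  Start with x ≡ 2 (mod 11).
  Combine with x ≡ 0 (mod 3): since gcd(11, 3) = 1, we get a unique residue mod 33.
    Write x = 2 + 11·t and substitute into x ≡ 0 (mod 3): 11·t ≡ 0 − 2 = -2 (mod 3).
    Reduce coefficients mod 3: 2·t ≡ 1 (mod 3).
    The inverse of 2 mod 3 is 2 (since 2·2 = 4 = 1·3 + 1), so t ≡ 2·1 = 2 ≡ 2 (mod 3).
    Then x = 2 + 11·2 = 24, valid modulo lcm(11, 3) = 33: x ≡ 24 (mod 33).
  Combine with x ≡ 0 (mod 13): since gcd(33, 13) = 1, we get a unique residue mod 429.
    Write x = 24 + 33·t and substitute into x ≡ 0 (mod 13): 33·t ≡ 0 − 24 = -24 (mod 13).
    Reduce coefficients mod 13: 7·t ≡ 2 (mod 13).
    The inverse of 7 mod 13 is 2 (since 7·2 = 14 = 1·13 + 1), so t ≡ 2·2 = 4 ≡ 4 (mod 13).
    Then x = 24 + 33·4 = 156, valid modulo lcm(33, 13) = 429: x ≡ 156 (mod 429).
Verify: 156 mod 11 = 2 ✓, 156 mod 3 = 0 ✓, 156 mod 13 = 0 ✓.

x ≡ 156 (mod 429).


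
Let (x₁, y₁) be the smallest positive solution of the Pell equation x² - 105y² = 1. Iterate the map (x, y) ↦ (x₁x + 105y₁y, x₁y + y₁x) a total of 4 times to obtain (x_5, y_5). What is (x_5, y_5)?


Step 1: Find the fundamental solution (x₁, y₁) of x² - 105y² = 1.
  Expand √105 as a continued fraction. a₀ = ⌊√105⌋ = 10; iterate m_{k+1} = d_k·a_k − m_k, d_{k+1} = (105 − m_{k+1}²)/d_k, a_{k+1} = ⌊(a₀ + m_{k+1})/d_{k+1}⌋ (starting m₀ = 0, d₀ = 1), with convergents p_k = a_k·p_{k-1} + p_{k-2}, q_k = a_k·q_{k-1} + q_{k-2} (p₋₁ = 1, q₋₁ = 0):
  k = 0: a₀ = 10; p₀/q₀ = 10/1; p₀² − 105·q₀² = 100 − 105 = -5.
  k = 1: m = 10, d = 5, a = ⌊(10 + 10)/5⌋ = 4; p/q = (4·10 + 1)/(4·1 + 0) = 41/4; p² − 105·q² = 1681 − 1680 = 1.
  The first convergent with p² − 105·q² = 1 gives the fundamental solution (x₁, y₁) = (41, 4).
Step 2: Apply the recurrence (x_{n+1}, y_{n+1}) = (x₁x_n + 105y₁y_n, x₁y_n + y₁x_n) repeatedly.
  From (x_1, y_1) = (41, 4): x_2 = 41·41 + 105·4·4 = 3361; y_2 = 41·4 + 4·41 = 328.
  From (x_2, y_2) = (3361, 328): x_3 = 41·3361 + 105·4·328 = 275561; y_3 = 41·328 + 4·3361 = 26892.
  From (x_3, y_3) = (275561, 26892): x_4 = 41·275561 + 105·4·26892 = 22592641; y_4 = 41·26892 + 4·275561 = 2204816.
  From (x_4, y_4) = (22592641, 2204816): x_5 = 41·22592641 + 105·4·2204816 = 1852321001; y_5 = 41·2204816 + 4·22592641 = 180768020.
Step 3: Verify x_5² - 105·y_5² = 3431093090745642001 - 3431093090745642000 = 1 (should be 1). ✓

(x_1, y_1) = (41, 4); (x_5, y_5) = (1852321001, 180768020).


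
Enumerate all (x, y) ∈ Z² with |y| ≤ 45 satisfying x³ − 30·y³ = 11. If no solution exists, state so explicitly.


The equation is x³ - 30y³ = 11. For fixed y, x³ = 30·y³ + 11, so a solution requires the RHS to be a perfect cube.
Strategy: iterate y from -45 to 45, compute RHS = 30·y³ + 11, and check whether it is a (positive or negative) perfect cube.
Check small values of y:
  y = 0: RHS = 11 is not a perfect cube.
  y = 1: RHS = 41 is not a perfect cube.
  y = -1: RHS = -19 is not a perfect cube.
  y = 2: RHS = 251 is not a perfect cube.
  y = -2: RHS = -229 is not a perfect cube.
  y = 3: RHS = 821 is not a perfect cube.
  y = -3: RHS = -799 is not a perfect cube.
Continuing the search up to |y| = 45 finds no solutions either.
No (x, y) in the scanned range satisfies the equation.

No integer solutions with |y| ≤ 45.


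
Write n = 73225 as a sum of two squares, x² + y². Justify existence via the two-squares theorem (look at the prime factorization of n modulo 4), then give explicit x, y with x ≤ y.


Step 1: Factor n = 73225 = 5^2 · 29 · 101.
Step 2: Check the mod-4 condition on each prime factor: 5 ≡ 1 (mod 4), exponent 2; 29 ≡ 1 (mod 4), exponent 1; 101 ≡ 1 (mod 4), exponent 1.
All primes ≡ 3 (mod 4) appear to even exponent (or don't appear), so by the two-squares theorem n IS expressible as a sum of two squares.
Step 3: Build a representation. Group n = k² · m with k = 5 and m = 29 · 101 = 2929 (a product of primes ≡ 1 (mod 4)); a representation of m scales to one of n via (k·x)² + (k·y)² = k²(x² + y²). Each prime p ≡ 1 (mod 4) is itself a sum of two squares; find a² by testing p − a² for a perfect square:
  29: 29 − 1² = 28, 29 − 2² = 25 = 5² ⇒ 29 = 2² + 5².
  101: 101 − 1² = 100 = 10² ⇒ 101 = 1² + 10².
  Combine using the Brahmagupta–Fibonacci identity (a² + b²)(c² + d²) = (ac − bd)² + (ad + bc)² = (ac + bd)² + (ad − bc)²:
  29 · 101 = 2929: from (2² + 5²)(1² + 10²), take (2·1 − 5·10, 2·10 + 5·1) = (2 − 50, 20 + 5) = (-48, 25); dropping signs (only squares matter) gives (48, 25); check 48² + 25² = 2304 + 625 = 2929 ✓.
  Scale by k = 5: (5·48, 5·25) = (240, 125).
Step 4: Order so x ≤ y and verify: 125² + 240² = 15625 + 57600 = 73225 = n. ✓

n = 73225 = 125² + 240² (one valid representation with x ≤ y).


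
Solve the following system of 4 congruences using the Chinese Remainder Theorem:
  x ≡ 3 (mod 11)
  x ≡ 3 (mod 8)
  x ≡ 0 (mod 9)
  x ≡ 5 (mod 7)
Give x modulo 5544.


Product of moduli M = 11 · 8 · 9 · 7 = 5544.
Merge one congruence at a time:
  Start: x ≡ 3 (mod 11).
  Combine with x ≡ 3 (mod 8); new modulus lcm = 88.
    Write x = 3 + 11·t and substitute into x ≡ 3 (mod 8): 11·t ≡ 3 − 3 = 0 (mod 8).
    Reduce coefficients mod 8: 3·t ≡ 0 (mod 8).
    The inverse of 3 mod 8 is 3 (since 3·3 = 9 = 1·8 + 1), so t ≡ 3·0 = 0 ≡ 0 (mod 8).
    Then x = 3 + 11·0 = 3, valid modulo lcm(11, 8) = 88: x ≡ 3 (mod 88).
  Combine with x ≡ 0 (mod 9); new modulus lcm = 792.
    Write x = 3 + 88·t and substitute into x ≡ 0 (mod 9): 88·t ≡ 0 − 3 = -3 (mod 9).
    Reduce coefficients mod 9: 7·t ≡ 6 (mod 9).
    The inverse of 7 mod 9 is 4 (since 7·4 = 28 = 3·9 + 1), so t ≡ 4·6 = 24 ≡ 6 (mod 9).
    Then x = 3 + 88·6 = 531, valid modulo lcm(88, 9) = 792: x ≡ 531 (mod 792).
  Combine with x ≡ 5 (mod 7); new modulus lcm = 5544.
    Write x = 531 + 792·t and substitute into x ≡ 5 (mod 7): 792·t ≡ 5 − 531 = -526 (mod 7).
    Reduce coefficients mod 7: 1·t ≡ 6 (mod 7).
    So t ≡ 6 (mod 7).
    Then x = 531 + 792·6 = 5283, valid modulo lcm(792, 7) = 5544: x ≡ 5283 (mod 5544).
Verify against each original: 5283 mod 11 = 3, 5283 mod 8 = 3, 5283 mod 9 = 0, 5283 mod 7 = 5.

x ≡ 5283 (mod 5544).


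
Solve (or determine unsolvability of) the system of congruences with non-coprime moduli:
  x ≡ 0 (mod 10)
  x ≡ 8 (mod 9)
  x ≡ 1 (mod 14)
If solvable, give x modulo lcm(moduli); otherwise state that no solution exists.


Moduli 10, 9, 14 are not pairwise coprime, so CRT works modulo lcm(m_i) when all pairwise compatibility conditions hold.
Pairwise compatibility: gcd(m_i, m_j) must divide a_i - a_j for every pair.
Merge one congruence at a time:
  Start: x ≡ 0 (mod 10).
  Combine with x ≡ 8 (mod 9): gcd(10, 9) = 1; 8 - 0 = 8, which IS divisible by 1, so compatible.
    Write x = 0 + 10·t and substitute into x ≡ 8 (mod 9): 10·t ≡ 8 − 0 = 8 (mod 9).
    Reduce coefficients mod 9: 1·t ≡ 8 (mod 9).
    So t ≡ 8 (mod 9).
    Then x = 0 + 10·8 = 80, valid modulo lcm(10, 9) = 90: x ≡ 80 (mod 90).
  Combine with x ≡ 1 (mod 14): gcd(90, 14) = 2, and 1 - 80 = -79 is NOT divisible by 2.
    ⇒ system is inconsistent (no integer solution).

No solution (the system is inconsistent).


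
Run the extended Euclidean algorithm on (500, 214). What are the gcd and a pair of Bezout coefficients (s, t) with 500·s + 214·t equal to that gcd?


Euclidean algorithm on (500, 214) — divide until remainder is 0:
  500 = 2 · 214 + 72
  214 = 2 · 72 + 70
  72 = 1 · 70 + 2
  70 = 35 · 2 + 0
gcd(500, 214) = 2.
Track Bezout coefficients alongside the remainders: start with r₀ = 500 = a·1 + b·0 (s = 1, t = 0) and r₁ = 214 = a·0 + b·1 (s = 0, t = 1); each new remainder r_{k+1} = r_{k-1} − q_k·r_k inherits s_{k+1} = s_{k-1} − q_k·s_k, t_{k+1} = t_{k-1} − q_k·t_k, so r_k = a·s_k + b·t_k at every step:
  q = 2: r = 72, s = 1 − 2·0 = 1, t = 0 − 2·1 = -2  (check: 500·1 + 214·(-2) = 72)
  q = 2: r = 70, s = 0 − 2·1 = -2, t = 1 − 2·(-2) = 5  (check: 500·(-2) + 214·5 = 70)
  q = 1: r = 2, s = 1 − 1·(-2) = 3, t = -2 − 1·5 = -7  (check: 500·3 + 214·(-7) = 2)
The row with r = 2 (the gcd) gives the Bezout coefficients s = 3, t = -7.
Result: 500 · (3) + 214 · (-7) = 2.

gcd(500, 214) = 2; s = 3, t = -7 (check: 500·3 + 214·(-7) = 2).


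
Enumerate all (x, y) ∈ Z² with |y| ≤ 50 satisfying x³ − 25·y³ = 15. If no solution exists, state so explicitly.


The equation is x³ - 25y³ = 15. For fixed y, x³ = 25·y³ + 15, so a solution requires the RHS to be a perfect cube.
Strategy: iterate y from -50 to 50, compute RHS = 25·y³ + 15, and check whether it is a (positive or negative) perfect cube.
Check small values of y:
  y = 0: RHS = 15 is not a perfect cube.
  y = 1: RHS = 40 is not a perfect cube.
  y = -1: RHS = -10 is not a perfect cube.
  y = 2: RHS = 215 is not a perfect cube.
  y = -2: RHS = -185 is not a perfect cube.
  y = 3: RHS = 690 is not a perfect cube.
  y = -3: RHS = -660 is not a perfect cube.
Continuing the search up to |y| = 50 finds no solutions either.
No (x, y) in the scanned range satisfies the equation.

No integer solutions with |y| ≤ 50.


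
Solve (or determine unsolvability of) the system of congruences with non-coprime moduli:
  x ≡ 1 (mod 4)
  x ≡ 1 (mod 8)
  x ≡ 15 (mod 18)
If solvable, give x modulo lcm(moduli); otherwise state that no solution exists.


Moduli 4, 8, 18 are not pairwise coprime, so CRT works modulo lcm(m_i) when all pairwise compatibility conditions hold.
Pairwise compatibility: gcd(m_i, m_j) must divide a_i - a_j for every pair.
Merge one congruence at a time:
  Start: x ≡ 1 (mod 4).
  Combine with x ≡ 1 (mod 8): gcd(4, 8) = 4; 1 - 1 = 0, which IS divisible by 4, so compatible.
    Write x = 1 + 4·t and substitute into x ≡ 1 (mod 8): 4·t ≡ 1 − 1 = 0 (mod 8).
    Divide the congruence (and modulus) by g = 4: 1·t ≡ 0 (mod 2).
    So t ≡ 0 (mod 2).
    Then x = 1 + 4·0 = 1, valid modulo lcm(4, 8) = 8: x ≡ 1 (mod 8).
  Combine with x ≡ 15 (mod 18): gcd(8, 18) = 2; 15 - 1 = 14, which IS divisible by 2, so compatible.
    Write x = 1 + 8·t and substitute into x ≡ 15 (mod 18): 8·t ≡ 15 − 1 = 14 (mod 18).
    Divide the congruence (and modulus) by g = 2: 4·t ≡ 7 (mod 9).
    The inverse of 4 mod 9 is 7 (since 4·7 = 28 = 3·9 + 1), so t ≡ 7·7 = 49 ≡ 4 (mod 9).
    Then x = 1 + 8·4 = 33, valid modulo lcm(8, 18) = 72: x ≡ 33 (mod 72).
Verify: 33 mod 4 = 1, 33 mod 8 = 1, 33 mod 18 = 15.

x ≡ 33 (mod 72).


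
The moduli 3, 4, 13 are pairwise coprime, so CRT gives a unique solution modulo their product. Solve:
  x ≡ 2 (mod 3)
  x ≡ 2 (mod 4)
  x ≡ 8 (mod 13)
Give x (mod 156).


Moduli 3, 4, 13 are pairwise coprime; by CRT there is a unique solution modulo M = 3 · 4 · 13 = 156.
Solve pairwise, accumulating the modulus:
  Start with x ≡ 2 (mod 3).
  Combine with x ≡ 2 (mod 4): since gcd(3, 4) = 1, we get a unique residue mod 12.
    Write x = 2 + 3·t and substitute into x ≡ 2 (mod 4): 3·t ≡ 2 − 2 = 0 (mod 4).
    The inverse of 3 mod 4 is 3 (since 3·3 = 9 = 2·4 + 1), so t ≡ 3·0 = 0 ≡ 0 (mod 4).
    Then x = 2 + 3·0 = 2, valid modulo lcm(3, 4) = 12: x ≡ 2 (mod 12).
  Combine with x ≡ 8 (mod 13): since gcd(12, 13) = 1, we get a unique residue mod 156.
    Write x = 2 + 12·t and substitute into x ≡ 8 (mod 13): 12·t ≡ 8 − 2 = 6 (mod 13).
    The inverse of 12 mod 13 is 12 (since 12·12 = 144 = 11·13 + 1), so t ≡ 12·6 = 72 ≡ 7 (mod 13).
    Then x = 2 + 12·7 = 86, valid modulo lcm(12, 13) = 156: x ≡ 86 (mod 156).
Verify: 86 mod 3 = 2 ✓, 86 mod 4 = 2 ✓, 86 mod 13 = 8 ✓.

x ≡ 86 (mod 156).


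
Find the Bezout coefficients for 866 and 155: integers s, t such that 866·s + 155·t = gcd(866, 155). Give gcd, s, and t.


Euclidean algorithm on (866, 155) — divide until remainder is 0:
  866 = 5 · 155 + 91
  155 = 1 · 91 + 64
  91 = 1 · 64 + 27
  64 = 2 · 27 + 10
  27 = 2 · 10 + 7
  10 = 1 · 7 + 3
  7 = 2 · 3 + 1
  3 = 3 · 1 + 0
gcd(866, 155) = 1.
Track Bezout coefficients alongside the remainders: start with r₀ = 866 = a·1 + b·0 (s = 1, t = 0) and r₁ = 155 = a·0 + b·1 (s = 0, t = 1); each new remainder r_{k+1} = r_{k-1} − q_k·r_k inherits s_{k+1} = s_{k-1} − q_k·s_k, t_{k+1} = t_{k-1} − q_k·t_k, so r_k = a·s_k + b·t_k at every step:
  q = 5: r = 91, s = 1 − 5·0 = 1, t = 0 − 5·1 = -5  (check: 866·1 + 155·(-5) = 91)
  q = 1: r = 64, s = 0 − 1·1 = -1, t = 1 − 1·(-5) = 6  (check: 866·(-1) + 155·6 = 64)
  q = 1: r = 27, s = 1 − 1·(-1) = 2, t = -5 − 1·6 = -11  (check: 866·2 + 155·(-11) = 27)
  q = 2: r = 10, s = -1 − 2·2 = -5, t = 6 − 2·(-11) = 28  (check: 866·(-5) + 155·28 = 10)
  q = 2: r = 7, s = 2 − 2·(-5) = 12, t = -11 − 2·28 = -67  (check: 866·12 + 155·(-67) = 7)
  q = 1: r = 3, s = -5 − 1·12 = -17, t = 28 − 1·(-67) = 95  (check: 866·(-17) + 155·95 = 3)
  q = 2: r = 1, s = 12 − 2·(-17) = 46, t = -67 − 2·95 = -257  (check: 866·46 + 155·(-257) = 1)
The row with r = 1 (the gcd) gives the Bezout coefficients s = 46, t = -257.
Result: 866 · (46) + 155 · (-257) = 1.

gcd(866, 155) = 1; s = 46, t = -257 (check: 866·46 + 155·(-257) = 1).


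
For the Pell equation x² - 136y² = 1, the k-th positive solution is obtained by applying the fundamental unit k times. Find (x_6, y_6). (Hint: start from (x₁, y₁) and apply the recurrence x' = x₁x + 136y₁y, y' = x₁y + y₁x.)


Step 1: Find the fundamental solution (x₁, y₁) of x² - 136y² = 1.
  Expand √136 as a continued fraction. a₀ = ⌊√136⌋ = 11; iterate m_{k+1} = d_k·a_k − m_k, d_{k+1} = (136 − m_{k+1}²)/d_k, a_{k+1} = ⌊(a₀ + m_{k+1})/d_{k+1}⌋ (starting m₀ = 0, d₀ = 1), with convergents p_k = a_k·p_{k-1} + p_{k-2}, q_k = a_k·q_{k-1} + q_{k-2} (p₋₁ = 1, q₋₁ = 0):
  k = 0: a₀ = 11; p₀/q₀ = 11/1; p₀² − 136·q₀² = 121 − 136 = -15.
  k = 1: m = 11, d = 15, a = ⌊(11 + 11)/15⌋ = 1; p/q = (1·11 + 1)/(1·1 + 0) = 12/1; p² − 136·q² = 144 − 136 = 8.
  k = 2: m = 4, d = 8, a = ⌊(11 + 4)/8⌋ = 1; p/q = (1·12 + 11)/(1·1 + 1) = 23/2; p² − 136·q² = 529 − 544 = -15.
  k = 3: m = 4, d = 15, a = ⌊(11 + 4)/15⌋ = 1; p/q = (1·23 + 12)/(1·2 + 1) = 35/3; p² − 136·q² = 1225 − 1224 = 1.
  The first convergent with p² − 136·q² = 1 gives the fundamental solution (x₁, y₁) = (35, 3).
Step 2: Apply the recurrence (x_{n+1}, y_{n+1}) = (x₁x_n + 136y₁y_n, x₁y_n + y₁x_n) repeatedly.
  From (x_1, y_1) = (35, 3): x_2 = 35·35 + 136·3·3 = 2449; y_2 = 35·3 + 3·35 = 210.
  From (x_2, y_2) = (2449, 210): x_3 = 35·2449 + 136·3·210 = 171395; y_3 = 35·210 + 3·2449 = 14697.
  From (x_3, y_3) = (171395, 14697): x_4 = 35·171395 + 136·3·14697 = 11995201; y_4 = 35·14697 + 3·171395 = 1028580.
  From (x_4, y_4) = (11995201, 1028580): x_5 = 35·11995201 + 136·3·1028580 = 839492675; y_5 = 35·1028580 + 3·11995201 = 71985903.
  From (x_5, y_5) = (839492675, 71985903): x_6 = 35·839492675 + 136·3·71985903 = 58752492049; y_6 = 35·71985903 + 3·839492675 = 5037984630.
Step 3: Verify x_6² - 136·y_6² = 3451855321967808218401 - 3451855321967808218400 = 1 (should be 1). ✓

(x_1, y_1) = (35, 3); (x_6, y_6) = (58752492049, 5037984630).


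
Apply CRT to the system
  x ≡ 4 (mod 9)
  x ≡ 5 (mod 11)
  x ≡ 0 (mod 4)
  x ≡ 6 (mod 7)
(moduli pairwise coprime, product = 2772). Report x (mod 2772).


Product of moduli M = 9 · 11 · 4 · 7 = 2772.
Merge one congruence at a time:
  Start: x ≡ 4 (mod 9).
  Combine with x ≡ 5 (mod 11); new modulus lcm = 99.
    Write x = 4 + 9·t and substitute into x ≡ 5 (mod 11): 9·t ≡ 5 − 4 = 1 (mod 11).
    The inverse of 9 mod 11 is 5 (since 9·5 = 45 = 4·11 + 1), so t ≡ 5·1 = 5 ≡ 5 (mod 11).
    Then x = 4 + 9·5 = 49, valid modulo lcm(9, 11) = 99: x ≡ 49 (mod 99).
  Combine with x ≡ 0 (mod 4); new modulus lcm = 396.
    Write x = 49 + 99·t and substitute into x ≡ 0 (mod 4): 99·t ≡ 0 − 49 = -49 (mod 4).
    Reduce coefficients mod 4: 3·t ≡ 3 (mod 4).
    The inverse of 3 mod 4 is 3 (since 3·3 = 9 = 2·4 + 1), so t ≡ 3·3 = 9 ≡ 1 (mod 4).
    Then x = 49 + 99·1 = 148, valid modulo lcm(99, 4) = 396: x ≡ 148 (mod 396).
  Combine with x ≡ 6 (mod 7); new modulus lcm = 2772.
    Write x = 148 + 396·t and substitute into x ≡ 6 (mod 7): 396·t ≡ 6 − 148 = -142 (mod 7).
    Reduce coefficients mod 7: 4·t ≡ 5 (mod 7).
    The inverse of 4 mod 7 is 2 (since 4·2 = 8 = 1·7 + 1), so t ≡ 2·5 = 10 ≡ 3 (mod 7).
    Then x = 148 + 396·3 = 1336, valid modulo lcm(396, 7) = 2772: x ≡ 1336 (mod 2772).
Verify against each original: 1336 mod 9 = 4, 1336 mod 11 = 5, 1336 mod 4 = 0, 1336 mod 7 = 6.

x ≡ 1336 (mod 2772).


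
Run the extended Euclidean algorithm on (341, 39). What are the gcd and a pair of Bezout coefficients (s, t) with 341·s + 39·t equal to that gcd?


Euclidean algorithm on (341, 39) — divide until remainder is 0:
  341 = 8 · 39 + 29
  39 = 1 · 29 + 10
  29 = 2 · 10 + 9
  10 = 1 · 9 + 1
  9 = 9 · 1 + 0
gcd(341, 39) = 1.
Track Bezout coefficients alongside the remainders: start with r₀ = 341 = a·1 + b·0 (s = 1, t = 0) and r₁ = 39 = a·0 + b·1 (s = 0, t = 1); each new remainder r_{k+1} = r_{k-1} − q_k·r_k inherits s_{k+1} = s_{k-1} − q_k·s_k, t_{k+1} = t_{k-1} − q_k·t_k, so r_k = a·s_k + b·t_k at every step:
  q = 8: r = 29, s = 1 − 8·0 = 1, t = 0 − 8·1 = -8  (check: 341·1 + 39·(-8) = 29)
  q = 1: r = 10, s = 0 − 1·1 = -1, t = 1 − 1·(-8) = 9  (check: 341·(-1) + 39·9 = 10)
  q = 2: r = 9, s = 1 − 2·(-1) = 3, t = -8 − 2·9 = -26  (check: 341·3 + 39·(-26) = 9)
  q = 1: r = 1, s = -1 − 1·3 = -4, t = 9 − 1·(-26) = 35  (check: 341·(-4) + 39·35 = 1)
The row with r = 1 (the gcd) gives the Bezout coefficients s = -4, t = 35.
Result: 341 · (-4) + 39 · (35) = 1.

gcd(341, 39) = 1; s = -4, t = 35 (check: 341·(-4) + 39·35 = 1).


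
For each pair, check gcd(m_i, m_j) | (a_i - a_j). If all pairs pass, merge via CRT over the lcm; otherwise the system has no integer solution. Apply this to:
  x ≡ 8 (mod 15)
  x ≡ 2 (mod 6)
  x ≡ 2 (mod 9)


Moduli 15, 6, 9 are not pairwise coprime, so CRT works modulo lcm(m_i) when all pairwise compatibility conditions hold.
Pairwise compatibility: gcd(m_i, m_j) must divide a_i - a_j for every pair.
Merge one congruence at a time:
  Start: x ≡ 8 (mod 15).
  Combine with x ≡ 2 (mod 6): gcd(15, 6) = 3; 2 - 8 = -6, which IS divisible by 3, so compatible.
    Write x = 8 + 15·t and substitute into x ≡ 2 (mod 6): 15·t ≡ 2 − 8 = -6 (mod 6).
    Divide the congruence (and modulus) by g = 3: 5·t ≡ -2 (mod 2).
    Reduce coefficients mod 2: 1·t ≡ 0 (mod 2).
    So t ≡ 0 (mod 2).
    Then x = 8 + 15·0 = 8, valid modulo lcm(15, 6) = 30: x ≡ 8 (mod 30).
  Combine with x ≡ 2 (mod 9): gcd(30, 9) = 3; 2 - 8 = -6, which IS divisible by 3, so compatible.
    Write x = 8 + 30·t and substitute into x ≡ 2 (mod 9): 30·t ≡ 2 − 8 = -6 (mod 9).
    Divide the congruence (and modulus) by g = 3: 10·t ≡ -2 (mod 3).
    Reduce coefficients mod 3: 1·t ≡ 1 (mod 3).
    So t ≡ 1 (mod 3).
    Then x = 8 + 30·1 = 38, valid modulo lcm(30, 9) = 90: x ≡ 38 (mod 90).
Verify: 38 mod 15 = 8, 38 mod 6 = 2, 38 mod 9 = 2.

x ≡ 38 (mod 90).


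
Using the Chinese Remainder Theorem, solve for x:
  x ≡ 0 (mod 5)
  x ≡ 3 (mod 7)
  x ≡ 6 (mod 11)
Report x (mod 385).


Moduli 5, 7, 11 are pairwise coprime; by CRT there is a unique solution modulo M = 5 · 7 · 11 = 385.
Solve pairwise, accumulating the modulus:
  Start with x ≡ 0 (mod 5).
  Combine with x ≡ 3 (mod 7): since gcd(5, 7) = 1, we get a unique residue mod 35.
    Write x = 0 + 5·t and substitute into x ≡ 3 (mod 7): 5·t ≡ 3 − 0 = 3 (mod 7).
    The inverse of 5 mod 7 is 3 (since 5·3 = 15 = 2·7 + 1), so t ≡ 3·3 = 9 ≡ 2 (mod 7).
    Then x = 0 + 5·2 = 10, valid modulo lcm(5, 7) = 35: x ≡ 10 (mod 35).
  Combine with x ≡ 6 (mod 11): since gcd(35, 11) = 1, we get a unique residue mod 385.
    Write x = 10 + 35·t and substitute into x ≡ 6 (mod 11): 35·t ≡ 6 − 10 = -4 (mod 11).
    Reduce coefficients mod 11: 2·t ≡ 7 (mod 11).
    The inverse of 2 mod 11 is 6 (since 2·6 = 12 = 1·11 + 1), so t ≡ 6·7 = 42 ≡ 9 (mod 11).
    Then x = 10 + 35·9 = 325, valid modulo lcm(35, 11) = 385: x ≡ 325 (mod 385).
Verify: 325 mod 5 = 0 ✓, 325 mod 7 = 3 ✓, 325 mod 11 = 6 ✓.

x ≡ 325 (mod 385).


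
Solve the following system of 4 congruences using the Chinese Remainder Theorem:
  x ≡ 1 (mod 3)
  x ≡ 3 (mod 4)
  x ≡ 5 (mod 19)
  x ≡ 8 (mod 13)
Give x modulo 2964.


Product of moduli M = 3 · 4 · 19 · 13 = 2964.
Merge one congruence at a time:
  Start: x ≡ 1 (mod 3).
  Combine with x ≡ 3 (mod 4); new modulus lcm = 12.
    Write x = 1 + 3·t and substitute into x ≡ 3 (mod 4): 3·t ≡ 3 − 1 = 2 (mod 4).
    The inverse of 3 mod 4 is 3 (since 3·3 = 9 = 2·4 + 1), so t ≡ 3·2 = 6 ≡ 2 (mod 4).
    Then x = 1 + 3·2 = 7, valid modulo lcm(3, 4) = 12: x ≡ 7 (mod 12).
  Combine with x ≡ 5 (mod 19); new modulus lcm = 228.
    Write x = 7 + 12·t and substitute into x ≡ 5 (mod 19): 12·t ≡ 5 − 7 = -2 (mod 19).
    Reduce coefficients mod 19: 12·t ≡ 17 (mod 19).
    The inverse of 12 mod 19 is 8 (since 12·8 = 96 = 5·19 + 1), so t ≡ 8·17 = 136 ≡ 3 (mod 19).
    Then x = 7 + 12·3 = 43, valid modulo lcm(12, 19) = 228: x ≡ 43 (mod 228).
  Combine with x ≡ 8 (mod 13); new modulus lcm = 2964.
    Write x = 43 + 228·t and substitute into x ≡ 8 (mod 13): 228·t ≡ 8 − 43 = -35 (mod 13).
    Reduce coefficients mod 13: 7·t ≡ 4 (mod 13).
    The inverse of 7 mod 13 is 2 (since 7·2 = 14 = 1·13 + 1), so t ≡ 2·4 = 8 ≡ 8 (mod 13).
    Then x = 43 + 228·8 = 1867, valid modulo lcm(228, 13) = 2964: x ≡ 1867 (mod 2964).
Verify against each original: 1867 mod 3 = 1, 1867 mod 4 = 3, 1867 mod 19 = 5, 1867 mod 13 = 8.

x ≡ 1867 (mod 2964).


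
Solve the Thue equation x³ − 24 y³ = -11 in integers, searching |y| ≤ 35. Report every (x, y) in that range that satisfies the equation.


The equation is x³ - 24y³ = -11. For fixed y, x³ = 24·y³ − 11, so a solution requires the RHS to be a perfect cube.
Strategy: iterate y from -35 to 35, compute RHS = 24·y³ − 11, and check whether it is a (positive or negative) perfect cube.
Check small values of y:
  y = 0: RHS = -11 is not a perfect cube.
  y = 1: RHS = 13 is not a perfect cube.
  y = -1: RHS = -35 is not a perfect cube.
  y = 2: RHS = 181 is not a perfect cube.
  y = -2: RHS = -203 is not a perfect cube.
  y = 3: RHS = 637 is not a perfect cube.
  y = -3: RHS = -659 is not a perfect cube.
Continuing the search up to |y| = 35 finds no solutions either.
No (x, y) in the scanned range satisfies the equation.

No integer solutions with |y| ≤ 35.
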